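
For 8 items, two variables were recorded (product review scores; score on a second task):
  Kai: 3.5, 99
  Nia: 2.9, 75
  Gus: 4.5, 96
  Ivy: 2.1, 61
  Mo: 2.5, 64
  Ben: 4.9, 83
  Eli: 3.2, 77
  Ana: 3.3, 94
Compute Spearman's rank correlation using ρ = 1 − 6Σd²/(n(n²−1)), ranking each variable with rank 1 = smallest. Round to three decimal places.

0.833

Ranks of variable 1: 6, 3, 7, 1, 2, 8, 4, 5
Ranks of variable 2: 8, 3, 7, 1, 2, 5, 4, 6
d = r₁ − r₂: -2, 0, 0, 0, 0, 3, 0, -1
d²: 4, 0, 0, 0, 0, 9, 0, 1; Σd² = 14
ρ = 1 − 6·14/(8·63) = 1 − 84/504 = 0.833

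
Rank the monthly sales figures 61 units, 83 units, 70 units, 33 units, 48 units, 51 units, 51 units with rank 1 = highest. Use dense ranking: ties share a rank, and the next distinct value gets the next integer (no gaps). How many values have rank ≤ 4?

5

Sorted (descending): 83, 70, 61, 51, 51, 48, 33
The 2 values of 51 share dense rank 4.
Remaining distinct values take the next consecutive integers.
Ranks ≤ 4: {1, 2, 3, 4, 4} → 5 values.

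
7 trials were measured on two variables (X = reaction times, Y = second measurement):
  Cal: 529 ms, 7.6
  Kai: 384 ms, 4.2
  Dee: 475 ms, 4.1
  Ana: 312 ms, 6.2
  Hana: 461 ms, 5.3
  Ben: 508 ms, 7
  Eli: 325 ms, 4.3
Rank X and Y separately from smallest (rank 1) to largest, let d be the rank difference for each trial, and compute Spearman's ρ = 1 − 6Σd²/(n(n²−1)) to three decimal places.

0.393

Ranks of variable 1: 7, 3, 5, 1, 4, 6, 2
Ranks of variable 2: 7, 2, 1, 5, 4, 6, 3
d = r₁ − r₂: 0, 1, 4, -4, 0, 0, -1
d²: 0, 1, 16, 16, 0, 0, 1; Σd² = 34
ρ = 1 − 6·34/(7·48) = 1 − 204/336 = 0.393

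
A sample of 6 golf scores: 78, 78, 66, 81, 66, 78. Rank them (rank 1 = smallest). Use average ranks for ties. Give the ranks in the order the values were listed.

4, 4, 1.5, 6, 1.5, 4

Sorted (ascending): 66, 66, 78, 78, 78, 81
The 2 values of 66 occupy positions 1–2 → average rank (1+2)/2 = 1.5.
The 3 values of 78 occupy positions 3–5 → average rank 4.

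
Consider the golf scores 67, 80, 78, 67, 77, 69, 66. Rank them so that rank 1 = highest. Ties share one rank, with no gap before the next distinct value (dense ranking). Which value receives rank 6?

Sorted (descending): 80, 78, 77, 69, 67, 67, 66
The 2 values of 67 share dense rank 5.
Remaining distinct values take the next consecutive integers.
Rank 6 → value 66.

66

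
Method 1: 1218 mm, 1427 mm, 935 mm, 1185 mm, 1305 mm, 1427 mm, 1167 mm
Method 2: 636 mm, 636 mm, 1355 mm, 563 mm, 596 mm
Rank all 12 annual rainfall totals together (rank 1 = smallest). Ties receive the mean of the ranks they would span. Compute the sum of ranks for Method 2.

20

Sorted (ascending): 563, 596, 636, 636, 935, 1167, 1185, 1218, 1305, 1355, 1427, 1427
The 2 values of 636 occupy positions 3–4 → average rank (3+4)/2 = 3.5.
The 2 values of 1427 occupy positions 11–12 → average rank (11+12)/2 = 11.5.
Method 2 values → pooled ranks: 636→3.5, 636→3.5, 1355→10, 563→1, 596→2
Rank sum = 3.5 + 3.5 + 10 + 1 + 2 = 20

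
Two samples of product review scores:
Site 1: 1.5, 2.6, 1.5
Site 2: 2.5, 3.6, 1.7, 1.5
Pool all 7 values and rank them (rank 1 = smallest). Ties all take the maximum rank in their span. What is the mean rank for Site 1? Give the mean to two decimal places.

Sorted (ascending): 1.5, 1.5, 1.5, 1.7, 2.5, 2.6, 3.6
The 3 values of 1.5 occupy positions 1–3 → each gets rank 3.
Site 1 values → pooled ranks: 1.5→3, 2.6→6, 1.5→3
Mean rank = (3 + 6 + 3) / 3 = 4.00

4.00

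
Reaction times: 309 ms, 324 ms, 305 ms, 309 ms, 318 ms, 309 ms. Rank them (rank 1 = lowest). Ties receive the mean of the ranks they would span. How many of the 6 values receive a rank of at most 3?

4

Sorted (ascending): 305, 309, 309, 309, 318, 324
The 3 values of 309 occupy positions 2–4 → average rank 3.
Ranks ≤ 3: {1, 3, 3, 3} → 4 values.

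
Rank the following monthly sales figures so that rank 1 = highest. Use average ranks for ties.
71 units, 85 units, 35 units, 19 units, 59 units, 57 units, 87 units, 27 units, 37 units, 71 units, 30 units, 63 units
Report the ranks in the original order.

3.5, 2, 9, 12, 6, 7, 1, 11, 8, 3.5, 10, 5

Sorted (descending): 87, 85, 71, 71, 63, 59, 57, 37, 35, 30, 27, 19
The 2 values of 71 occupy positions 3–4 → average rank (3+4)/2 = 3.5.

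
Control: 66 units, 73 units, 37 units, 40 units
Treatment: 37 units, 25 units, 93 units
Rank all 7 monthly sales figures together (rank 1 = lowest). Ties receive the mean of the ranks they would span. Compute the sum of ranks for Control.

17.5

Sorted (ascending): 25, 37, 37, 40, 66, 73, 93
The 2 values of 37 occupy positions 2–3 → average rank (2+3)/2 = 2.5.
Control values → pooled ranks: 66→5, 73→6, 37→2.5, 40→4
Rank sum = 5 + 6 + 2.5 + 4 = 17.5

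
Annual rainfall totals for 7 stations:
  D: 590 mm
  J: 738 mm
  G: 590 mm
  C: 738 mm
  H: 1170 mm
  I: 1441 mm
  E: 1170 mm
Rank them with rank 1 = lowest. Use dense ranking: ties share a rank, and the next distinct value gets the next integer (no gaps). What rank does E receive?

3

Sorted (ascending): 590, 590, 738, 738, 1170, 1170, 1441
The 2 values of 590 share dense rank 1.
The 2 values of 738 share dense rank 2.
The 2 values of 1170 share dense rank 3.
Remaining distinct values take the next consecutive integers.
E has value 1170 mm → rank 3.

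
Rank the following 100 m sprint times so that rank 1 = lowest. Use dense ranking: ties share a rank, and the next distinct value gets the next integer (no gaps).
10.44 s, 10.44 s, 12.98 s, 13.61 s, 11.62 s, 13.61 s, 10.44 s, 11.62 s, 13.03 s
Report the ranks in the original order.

Sorted (ascending): 10.44, 10.44, 10.44, 11.62, 11.62, 12.98, 13.03, 13.61, 13.61
The 3 values of 10.44 share dense rank 1.
The 2 values of 11.62 share dense rank 2.
The 2 values of 13.61 share dense rank 5.
Remaining distinct values take the next consecutive integers.

1, 1, 3, 5, 2, 5, 1, 2, 4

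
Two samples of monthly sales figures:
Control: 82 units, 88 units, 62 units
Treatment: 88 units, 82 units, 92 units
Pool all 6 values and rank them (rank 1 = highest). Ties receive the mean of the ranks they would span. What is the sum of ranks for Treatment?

Sorted (descending): 92, 88, 88, 82, 82, 62
The 2 values of 88 occupy positions 2–3 → average rank (2+3)/2 = 2.5.
The 2 values of 82 occupy positions 4–5 → average rank (4+5)/2 = 4.5.
Treatment values → pooled ranks: 88→2.5, 82→4.5, 92→1
Rank sum = 2.5 + 4.5 + 1 = 8

8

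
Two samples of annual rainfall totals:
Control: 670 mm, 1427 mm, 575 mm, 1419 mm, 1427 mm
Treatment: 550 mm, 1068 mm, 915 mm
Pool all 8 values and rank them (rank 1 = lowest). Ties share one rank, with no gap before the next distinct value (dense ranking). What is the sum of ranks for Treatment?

10

Sorted (ascending): 550, 575, 670, 915, 1068, 1419, 1427, 1427
The 2 values of 1427 share dense rank 7.
Remaining distinct values take the next consecutive integers.
Treatment values → pooled ranks: 550→1, 1068→5, 915→4
Rank sum = 1 + 5 + 4 = 10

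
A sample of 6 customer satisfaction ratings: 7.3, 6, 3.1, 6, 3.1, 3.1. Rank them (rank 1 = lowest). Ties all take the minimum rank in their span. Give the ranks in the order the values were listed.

Sorted (ascending): 3.1, 3.1, 3.1, 6, 6, 7.3
The 3 values of 3.1 occupy positions 1–3 → each gets rank 1.
The 2 values of 6 occupy positions 4–5 → each gets rank 4.

6, 4, 1, 4, 1, 1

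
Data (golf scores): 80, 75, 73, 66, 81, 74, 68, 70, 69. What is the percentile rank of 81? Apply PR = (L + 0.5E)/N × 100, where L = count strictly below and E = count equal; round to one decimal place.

94.4

N = 9.
Strictly below 81: 8. Equal to 81: 1.
PR = (8 + 0.5·1)/9 × 100 = 94.4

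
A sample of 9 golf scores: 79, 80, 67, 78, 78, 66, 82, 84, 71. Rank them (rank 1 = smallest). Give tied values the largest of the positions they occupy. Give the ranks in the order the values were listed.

Sorted (ascending): 66, 67, 71, 78, 78, 79, 80, 82, 84
The 2 values of 78 occupy positions 4–5 → each gets rank 5.

6, 7, 2, 5, 5, 1, 8, 9, 3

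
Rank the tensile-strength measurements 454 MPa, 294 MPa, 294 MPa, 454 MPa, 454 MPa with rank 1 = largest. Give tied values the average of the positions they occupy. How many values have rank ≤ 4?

3

Sorted (descending): 454, 454, 454, 294, 294
The 3 values of 454 occupy positions 1–3 → average rank 2.
The 2 values of 294 occupy positions 4–5 → average rank (4+5)/2 = 4.5.
Ranks ≤ 4: {2, 2, 2} → 3 values.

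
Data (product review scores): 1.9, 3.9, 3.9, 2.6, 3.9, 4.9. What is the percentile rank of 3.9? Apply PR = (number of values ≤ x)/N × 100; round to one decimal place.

N = 6.
Strictly below 3.9: 2. Equal to 3.9: 3.
PR = 5/6 × 100 = 83.3

83.3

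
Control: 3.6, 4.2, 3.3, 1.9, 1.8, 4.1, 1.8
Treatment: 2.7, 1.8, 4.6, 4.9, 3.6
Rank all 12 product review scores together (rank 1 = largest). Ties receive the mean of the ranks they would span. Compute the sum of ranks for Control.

50.5

Sorted (descending): 4.9, 4.6, 4.2, 4.1, 3.6, 3.6, 3.3, 2.7, 1.9, 1.8, 1.8, 1.8
The 2 values of 3.6 occupy positions 5–6 → average rank (5+6)/2 = 5.5.
The 3 values of 1.8 occupy positions 10–12 → average rank 11.
Control values → pooled ranks: 3.6→5.5, 4.2→3, 3.3→7, 1.9→9, 1.8→11, 4.1→4, 1.8→11
Rank sum = 5.5 + 3 + 7 + 9 + 11 + 4 + 11 = 50.5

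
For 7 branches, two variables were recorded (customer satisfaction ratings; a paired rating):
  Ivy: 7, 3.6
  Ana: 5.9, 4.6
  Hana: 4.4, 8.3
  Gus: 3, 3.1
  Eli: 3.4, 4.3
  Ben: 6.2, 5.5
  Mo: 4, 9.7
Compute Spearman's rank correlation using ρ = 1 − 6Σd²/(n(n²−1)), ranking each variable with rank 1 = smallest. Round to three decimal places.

0.143

Ranks of variable 1: 7, 5, 4, 1, 2, 6, 3
Ranks of variable 2: 2, 4, 6, 1, 3, 5, 7
d = r₁ − r₂: 5, 1, -2, 0, -1, 1, -4
d²: 25, 1, 4, 0, 1, 1, 16; Σd² = 48
ρ = 1 − 6·48/(7·48) = 1 − 288/336 = 0.143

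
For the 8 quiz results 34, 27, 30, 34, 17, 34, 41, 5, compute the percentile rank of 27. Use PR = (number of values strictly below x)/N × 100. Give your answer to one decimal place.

25.0

N = 8.
Strictly below 27: 2. Equal to 27: 1.
PR = 2/8 × 100 = 25.0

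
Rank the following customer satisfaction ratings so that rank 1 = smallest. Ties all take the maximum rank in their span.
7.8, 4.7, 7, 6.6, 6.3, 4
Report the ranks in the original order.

6, 2, 5, 4, 3, 1

Sorted (ascending): 4, 4.7, 6.3, 6.6, 7, 7.8
No ties — each value takes its position as its rank.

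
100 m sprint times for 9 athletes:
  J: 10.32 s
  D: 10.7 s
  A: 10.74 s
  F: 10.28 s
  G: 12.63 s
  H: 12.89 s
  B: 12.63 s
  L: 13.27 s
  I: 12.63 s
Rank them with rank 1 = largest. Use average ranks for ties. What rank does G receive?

Sorted (descending): 13.27, 12.89, 12.63, 12.63, 12.63, 10.74, 10.7, 10.32, 10.28
The 3 values of 12.63 occupy positions 3–5 → average rank 4.
G has value 12.63 s → rank 4.

4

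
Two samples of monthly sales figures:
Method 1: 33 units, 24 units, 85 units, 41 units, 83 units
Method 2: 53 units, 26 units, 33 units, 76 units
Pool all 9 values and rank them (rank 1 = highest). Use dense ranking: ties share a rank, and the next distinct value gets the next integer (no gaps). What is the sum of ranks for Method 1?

Sorted (descending): 85, 83, 76, 53, 41, 33, 33, 26, 24
The 2 values of 33 share dense rank 6.
Remaining distinct values take the next consecutive integers.
Method 1 values → pooled ranks: 33→6, 24→8, 85→1, 41→5, 83→2
Rank sum = 6 + 8 + 1 + 5 + 2 = 22

22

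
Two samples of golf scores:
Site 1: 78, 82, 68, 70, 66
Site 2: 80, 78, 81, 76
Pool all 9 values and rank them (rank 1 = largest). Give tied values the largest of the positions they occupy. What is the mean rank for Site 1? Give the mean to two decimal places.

Sorted (descending): 82, 81, 80, 78, 78, 76, 70, 68, 66
The 2 values of 78 occupy positions 4–5 → each gets rank 5.
Site 1 values → pooled ranks: 78→5, 82→1, 68→8, 70→7, 66→9
Mean rank = (5 + 1 + 8 + 7 + 9) / 5 = 6.00

6.00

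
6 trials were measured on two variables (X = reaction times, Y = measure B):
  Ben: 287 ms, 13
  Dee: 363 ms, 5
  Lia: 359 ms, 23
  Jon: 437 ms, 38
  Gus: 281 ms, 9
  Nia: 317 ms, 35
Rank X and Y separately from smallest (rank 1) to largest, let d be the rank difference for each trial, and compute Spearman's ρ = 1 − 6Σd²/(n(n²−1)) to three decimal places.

Ranks of variable 1: 2, 5, 4, 6, 1, 3
Ranks of variable 2: 3, 1, 4, 6, 2, 5
d = r₁ − r₂: -1, 4, 0, 0, -1, -2
d²: 1, 16, 0, 0, 1, 4; Σd² = 22
ρ = 1 − 6·22/(6·35) = 1 − 132/210 = 0.371

0.371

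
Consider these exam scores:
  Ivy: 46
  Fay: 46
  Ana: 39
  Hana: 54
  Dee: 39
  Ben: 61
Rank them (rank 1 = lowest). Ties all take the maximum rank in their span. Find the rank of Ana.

2

Sorted (ascending): 39, 39, 46, 46, 54, 61
The 2 values of 39 occupy positions 1–2 → each gets rank 2.
The 2 values of 46 occupy positions 3–4 → each gets rank 4.
Ana has value 39 → rank 2.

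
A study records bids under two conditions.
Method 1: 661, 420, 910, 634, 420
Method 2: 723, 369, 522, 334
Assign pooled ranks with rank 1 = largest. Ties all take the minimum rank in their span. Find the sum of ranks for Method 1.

20

Sorted (descending): 910, 723, 661, 634, 522, 420, 420, 369, 334
The 2 values of 420 occupy positions 6–7 → each gets rank 6.
Method 1 values → pooled ranks: 661→3, 420→6, 910→1, 634→4, 420→6
Rank sum = 3 + 6 + 1 + 4 + 6 = 20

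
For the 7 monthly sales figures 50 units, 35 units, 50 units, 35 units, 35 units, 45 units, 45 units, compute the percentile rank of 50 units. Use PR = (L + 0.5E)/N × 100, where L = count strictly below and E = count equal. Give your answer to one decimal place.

N = 7.
Strictly below 50: 5. Equal to 50: 2.
PR = (5 + 0.5·2)/7 × 100 = 85.7

85.7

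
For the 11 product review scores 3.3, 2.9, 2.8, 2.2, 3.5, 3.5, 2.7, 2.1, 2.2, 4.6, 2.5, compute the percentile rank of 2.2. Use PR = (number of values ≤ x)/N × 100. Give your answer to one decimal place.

N = 11.
Strictly below 2.2: 1. Equal to 2.2: 2.
PR = 3/11 × 100 = 27.3

27.3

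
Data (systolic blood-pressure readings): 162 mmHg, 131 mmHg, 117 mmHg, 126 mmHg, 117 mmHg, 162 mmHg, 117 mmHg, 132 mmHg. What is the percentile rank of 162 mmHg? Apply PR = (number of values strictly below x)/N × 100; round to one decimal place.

75.0

N = 8.
Strictly below 162: 6. Equal to 162: 2.
PR = 6/8 × 100 = 75.0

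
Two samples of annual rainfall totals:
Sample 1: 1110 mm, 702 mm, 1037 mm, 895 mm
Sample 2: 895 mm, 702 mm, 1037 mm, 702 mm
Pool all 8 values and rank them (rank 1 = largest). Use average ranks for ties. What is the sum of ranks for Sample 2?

Sorted (descending): 1110, 1037, 1037, 895, 895, 702, 702, 702
The 2 values of 1037 occupy positions 2–3 → average rank (2+3)/2 = 2.5.
The 2 values of 895 occupy positions 4–5 → average rank (4+5)/2 = 4.5.
The 3 values of 702 occupy positions 6–8 → average rank 7.
Sample 2 values → pooled ranks: 895→4.5, 702→7, 1037→2.5, 702→7
Rank sum = 4.5 + 7 + 2.5 + 7 = 21

21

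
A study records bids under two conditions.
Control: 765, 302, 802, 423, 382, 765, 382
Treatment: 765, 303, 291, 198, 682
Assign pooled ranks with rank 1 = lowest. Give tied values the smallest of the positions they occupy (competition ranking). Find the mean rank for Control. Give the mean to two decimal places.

Sorted (ascending): 198, 291, 302, 303, 382, 382, 423, 682, 765, 765, 765, 802
The 2 values of 382 occupy positions 5–6 → each gets rank 5.
The 3 values of 765 occupy positions 9–11 → each gets rank 9.
Control values → pooled ranks: 765→9, 302→3, 802→12, 423→7, 382→5, 765→9, 382→5
Mean rank = (9 + 3 + 12 + 7 + 5 + 9 + 5) / 7 = 7.14

7.14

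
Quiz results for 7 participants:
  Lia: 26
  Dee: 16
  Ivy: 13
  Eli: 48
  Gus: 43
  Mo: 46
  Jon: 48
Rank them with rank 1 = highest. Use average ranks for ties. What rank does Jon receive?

1.5

Sorted (descending): 48, 48, 46, 43, 26, 16, 13
The 2 values of 48 occupy positions 1–2 → average rank (1+2)/2 = 1.5.
Jon has value 48 → rank 1.5.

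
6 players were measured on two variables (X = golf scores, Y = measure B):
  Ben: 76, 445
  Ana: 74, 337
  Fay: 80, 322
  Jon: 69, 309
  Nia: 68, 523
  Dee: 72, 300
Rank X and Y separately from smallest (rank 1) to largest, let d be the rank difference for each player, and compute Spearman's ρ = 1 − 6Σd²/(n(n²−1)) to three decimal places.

Ranks of variable 1: 5, 4, 6, 2, 1, 3
Ranks of variable 2: 5, 4, 3, 2, 6, 1
d = r₁ − r₂: 0, 0, 3, 0, -5, 2
d²: 0, 0, 9, 0, 25, 4; Σd² = 38
ρ = 1 − 6·38/(6·35) = 1 − 228/210 = -0.086

-0.086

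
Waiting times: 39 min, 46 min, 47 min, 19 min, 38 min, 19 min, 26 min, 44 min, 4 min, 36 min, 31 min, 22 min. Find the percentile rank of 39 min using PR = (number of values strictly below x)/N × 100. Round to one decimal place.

66.7

N = 12.
Strictly below 39: 8. Equal to 39: 1.
PR = 8/12 × 100 = 66.7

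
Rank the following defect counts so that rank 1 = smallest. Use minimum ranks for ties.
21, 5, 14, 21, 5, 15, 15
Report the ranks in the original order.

Sorted (ascending): 5, 5, 14, 15, 15, 21, 21
The 2 values of 5 occupy positions 1–2 → each gets rank 1.
The 2 values of 15 occupy positions 4–5 → each gets rank 4.
The 2 values of 21 occupy positions 6–7 → each gets rank 6.

6, 1, 3, 6, 1, 4, 4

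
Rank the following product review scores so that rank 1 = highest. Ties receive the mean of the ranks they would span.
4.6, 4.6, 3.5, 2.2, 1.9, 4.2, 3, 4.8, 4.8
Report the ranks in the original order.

Sorted (descending): 4.8, 4.8, 4.6, 4.6, 4.2, 3.5, 3, 2.2, 1.9
The 2 values of 4.8 occupy positions 1–2 → average rank (1+2)/2 = 1.5.
The 2 values of 4.6 occupy positions 3–4 → average rank (3+4)/2 = 3.5.

3.5, 3.5, 6, 8, 9, 5, 7, 1.5, 1.5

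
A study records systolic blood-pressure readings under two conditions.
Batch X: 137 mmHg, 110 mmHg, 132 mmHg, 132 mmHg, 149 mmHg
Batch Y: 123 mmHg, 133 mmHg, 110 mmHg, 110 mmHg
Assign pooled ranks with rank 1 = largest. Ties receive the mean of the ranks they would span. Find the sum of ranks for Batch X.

20

Sorted (descending): 149, 137, 133, 132, 132, 123, 110, 110, 110
The 2 values of 132 occupy positions 4–5 → average rank (4+5)/2 = 4.5.
The 3 values of 110 occupy positions 7–9 → average rank 8.
Batch X values → pooled ranks: 137→2, 110→8, 132→4.5, 132→4.5, 149→1
Rank sum = 2 + 8 + 4.5 + 4.5 + 1 = 20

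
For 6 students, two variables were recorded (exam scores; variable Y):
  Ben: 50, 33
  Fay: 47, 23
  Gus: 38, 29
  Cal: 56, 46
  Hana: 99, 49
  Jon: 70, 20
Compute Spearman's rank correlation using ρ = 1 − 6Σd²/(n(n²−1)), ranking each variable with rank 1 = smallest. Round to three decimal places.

0.371

Ranks of variable 1: 3, 2, 1, 4, 6, 5
Ranks of variable 2: 4, 2, 3, 5, 6, 1
d = r₁ − r₂: -1, 0, -2, -1, 0, 4
d²: 1, 0, 4, 1, 0, 16; Σd² = 22
ρ = 1 − 6·22/(6·35) = 1 − 132/210 = 0.371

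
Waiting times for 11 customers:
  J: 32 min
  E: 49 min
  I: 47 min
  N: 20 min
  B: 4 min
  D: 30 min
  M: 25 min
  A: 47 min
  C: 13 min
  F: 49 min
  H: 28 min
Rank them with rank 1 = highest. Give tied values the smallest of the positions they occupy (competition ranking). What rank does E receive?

1

Sorted (descending): 49, 49, 47, 47, 32, 30, 28, 25, 20, 13, 4
The 2 values of 49 occupy positions 1–2 → each gets rank 1.
The 2 values of 47 occupy positions 3–4 → each gets rank 3.
E has value 49 min → rank 1.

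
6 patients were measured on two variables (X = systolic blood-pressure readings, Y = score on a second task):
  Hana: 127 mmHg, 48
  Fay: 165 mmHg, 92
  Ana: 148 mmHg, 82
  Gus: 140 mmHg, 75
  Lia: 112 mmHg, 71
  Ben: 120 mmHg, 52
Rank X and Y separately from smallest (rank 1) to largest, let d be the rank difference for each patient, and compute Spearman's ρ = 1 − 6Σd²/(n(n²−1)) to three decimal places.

0.771

Ranks of variable 1: 3, 6, 5, 4, 1, 2
Ranks of variable 2: 1, 6, 5, 4, 3, 2
d = r₁ − r₂: 2, 0, 0, 0, -2, 0
d²: 4, 0, 0, 0, 4, 0; Σd² = 8
ρ = 1 − 6·8/(6·35) = 1 − 48/210 = 0.771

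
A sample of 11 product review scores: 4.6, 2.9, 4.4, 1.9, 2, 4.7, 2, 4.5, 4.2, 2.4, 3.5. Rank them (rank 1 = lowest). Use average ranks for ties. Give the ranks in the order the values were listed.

Sorted (ascending): 1.9, 2, 2, 2.4, 2.9, 3.5, 4.2, 4.4, 4.5, 4.6, 4.7
The 2 values of 2 occupy positions 2–3 → average rank (2+3)/2 = 2.5.

10, 5, 8, 1, 2.5, 11, 2.5, 9, 7, 4, 6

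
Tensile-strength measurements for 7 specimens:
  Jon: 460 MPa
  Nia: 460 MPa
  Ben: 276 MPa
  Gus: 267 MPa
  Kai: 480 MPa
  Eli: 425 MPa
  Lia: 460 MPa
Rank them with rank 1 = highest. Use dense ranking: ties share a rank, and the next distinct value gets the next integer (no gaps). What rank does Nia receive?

2

Sorted (descending): 480, 460, 460, 460, 425, 276, 267
The 3 values of 460 share dense rank 2.
Remaining distinct values take the next consecutive integers.
Nia has value 460 MPa → rank 2.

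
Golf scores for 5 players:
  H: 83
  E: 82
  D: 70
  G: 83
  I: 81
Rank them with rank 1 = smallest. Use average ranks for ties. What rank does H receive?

Sorted (ascending): 70, 81, 82, 83, 83
The 2 values of 83 occupy positions 4–5 → average rank (4+5)/2 = 4.5.
H has value 83 → rank 4.5.

4.5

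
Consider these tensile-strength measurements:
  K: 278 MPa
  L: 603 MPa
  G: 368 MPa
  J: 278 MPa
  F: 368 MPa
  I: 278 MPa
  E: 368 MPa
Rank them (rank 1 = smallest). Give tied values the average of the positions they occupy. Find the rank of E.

Sorted (ascending): 278, 278, 278, 368, 368, 368, 603
The 3 values of 278 occupy positions 1–3 → average rank 2.
The 3 values of 368 occupy positions 4–6 → average rank 5.
E has value 368 MPa → rank 5.

5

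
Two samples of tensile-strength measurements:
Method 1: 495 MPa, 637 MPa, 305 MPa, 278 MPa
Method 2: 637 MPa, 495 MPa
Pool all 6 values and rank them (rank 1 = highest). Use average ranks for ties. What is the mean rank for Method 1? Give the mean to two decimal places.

Sorted (descending): 637, 637, 495, 495, 305, 278
The 2 values of 637 occupy positions 1–2 → average rank (1+2)/2 = 1.5.
The 2 values of 495 occupy positions 3–4 → average rank (3+4)/2 = 3.5.
Method 1 values → pooled ranks: 495→3.5, 637→1.5, 305→5, 278→6
Mean rank = (3.5 + 1.5 + 5 + 6) / 4 = 4.00

4.00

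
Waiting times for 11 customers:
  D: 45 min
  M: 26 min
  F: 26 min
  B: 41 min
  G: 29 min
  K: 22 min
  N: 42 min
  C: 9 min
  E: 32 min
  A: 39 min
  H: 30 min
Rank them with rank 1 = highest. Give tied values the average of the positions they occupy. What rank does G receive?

7

Sorted (descending): 45, 42, 41, 39, 32, 30, 29, 26, 26, 22, 9
The 2 values of 26 occupy positions 8–9 → average rank (8+9)/2 = 8.5.
G has value 29 min → rank 7.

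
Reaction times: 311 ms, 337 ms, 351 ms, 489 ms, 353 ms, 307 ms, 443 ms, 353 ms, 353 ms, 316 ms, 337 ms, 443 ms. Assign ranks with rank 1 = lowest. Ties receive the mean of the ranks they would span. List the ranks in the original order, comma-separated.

2, 4.5, 6, 12, 8, 1, 10.5, 8, 8, 3, 4.5, 10.5

Sorted (ascending): 307, 311, 316, 337, 337, 351, 353, 353, 353, 443, 443, 489
The 2 values of 337 occupy positions 4–5 → average rank (4+5)/2 = 4.5.
The 3 values of 353 occupy positions 7–9 → average rank 8.
The 2 values of 443 occupy positions 10–11 → average rank (10+11)/2 = 10.5.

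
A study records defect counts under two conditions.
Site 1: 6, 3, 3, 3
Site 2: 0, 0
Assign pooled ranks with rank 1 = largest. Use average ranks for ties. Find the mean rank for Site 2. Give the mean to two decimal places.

5.50

Sorted (descending): 6, 3, 3, 3, 0, 0
The 3 values of 3 occupy positions 2–4 → average rank 3.
The 2 values of 0 occupy positions 5–6 → average rank (5+6)/2 = 5.5.
Site 2 values → pooled ranks: 0→5.5, 0→5.5
Mean rank = (5.5 + 5.5) / 2 = 5.50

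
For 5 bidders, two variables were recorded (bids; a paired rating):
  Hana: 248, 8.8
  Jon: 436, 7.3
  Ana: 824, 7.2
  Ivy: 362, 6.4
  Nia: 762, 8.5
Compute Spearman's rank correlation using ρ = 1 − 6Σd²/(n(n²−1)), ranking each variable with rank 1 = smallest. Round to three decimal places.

-0.300

Ranks of variable 1: 1, 3, 5, 2, 4
Ranks of variable 2: 5, 3, 2, 1, 4
d = r₁ − r₂: -4, 0, 3, 1, 0
d²: 16, 0, 9, 1, 0; Σd² = 26
ρ = 1 − 6·26/(5·24) = 1 − 156/120 = -0.300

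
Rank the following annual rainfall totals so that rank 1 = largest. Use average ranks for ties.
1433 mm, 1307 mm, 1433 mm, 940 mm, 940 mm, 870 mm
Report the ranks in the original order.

Sorted (descending): 1433, 1433, 1307, 940, 940, 870
The 2 values of 1433 occupy positions 1–2 → average rank (1+2)/2 = 1.5.
The 2 values of 940 occupy positions 4–5 → average rank (4+5)/2 = 4.5.

1.5, 3, 1.5, 4.5, 4.5, 6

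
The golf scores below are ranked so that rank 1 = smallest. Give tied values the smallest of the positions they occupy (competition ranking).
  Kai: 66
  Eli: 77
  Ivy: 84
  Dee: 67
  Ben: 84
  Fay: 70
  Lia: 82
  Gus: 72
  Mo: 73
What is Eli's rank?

Sorted (ascending): 66, 67, 70, 72, 73, 77, 82, 84, 84
The 2 values of 84 occupy positions 8–9 → each gets rank 8.
Eli has value 77 → rank 6.

6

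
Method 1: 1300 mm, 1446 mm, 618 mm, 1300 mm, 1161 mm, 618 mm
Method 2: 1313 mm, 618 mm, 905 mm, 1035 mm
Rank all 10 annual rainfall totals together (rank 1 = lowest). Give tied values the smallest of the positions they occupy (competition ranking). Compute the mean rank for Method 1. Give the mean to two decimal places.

5.33

Sorted (ascending): 618, 618, 618, 905, 1035, 1161, 1300, 1300, 1313, 1446
The 3 values of 618 occupy positions 1–3 → each gets rank 1.
The 2 values of 1300 occupy positions 7–8 → each gets rank 7.
Method 1 values → pooled ranks: 1300→7, 1446→10, 618→1, 1300→7, 1161→6, 618→1
Mean rank = (7 + 10 + 1 + 7 + 6 + 1) / 6 = 5.33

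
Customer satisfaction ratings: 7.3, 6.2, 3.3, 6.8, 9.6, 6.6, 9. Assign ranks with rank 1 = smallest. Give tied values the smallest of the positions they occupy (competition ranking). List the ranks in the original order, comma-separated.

Sorted (ascending): 3.3, 6.2, 6.6, 6.8, 7.3, 9, 9.6
No ties — each value takes its position as its rank.

5, 2, 1, 4, 7, 3, 6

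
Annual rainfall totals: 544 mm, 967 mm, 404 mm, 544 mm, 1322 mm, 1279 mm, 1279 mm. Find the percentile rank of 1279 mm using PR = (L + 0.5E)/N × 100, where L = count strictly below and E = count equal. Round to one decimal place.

71.4

N = 7.
Strictly below 1279: 4. Equal to 1279: 2.
PR = (4 + 0.5·2)/7 × 100 = 71.4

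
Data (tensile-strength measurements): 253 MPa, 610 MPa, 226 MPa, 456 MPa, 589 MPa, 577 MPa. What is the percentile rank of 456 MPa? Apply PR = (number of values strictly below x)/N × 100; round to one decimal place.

33.3

N = 6.
Strictly below 456: 2. Equal to 456: 1.
PR = 2/6 × 100 = 33.3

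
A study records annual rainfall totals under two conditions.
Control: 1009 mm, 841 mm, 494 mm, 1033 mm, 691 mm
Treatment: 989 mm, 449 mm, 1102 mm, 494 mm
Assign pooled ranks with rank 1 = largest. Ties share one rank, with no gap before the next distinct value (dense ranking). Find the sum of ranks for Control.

Sorted (descending): 1102, 1033, 1009, 989, 841, 691, 494, 494, 449
The 2 values of 494 share dense rank 7.
Remaining distinct values take the next consecutive integers.
Control values → pooled ranks: 1009→3, 841→5, 494→7, 1033→2, 691→6
Rank sum = 3 + 5 + 7 + 2 + 6 = 23

23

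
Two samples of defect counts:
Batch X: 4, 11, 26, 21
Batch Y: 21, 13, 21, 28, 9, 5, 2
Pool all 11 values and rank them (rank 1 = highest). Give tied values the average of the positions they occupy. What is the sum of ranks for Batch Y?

43

Sorted (descending): 28, 26, 21, 21, 21, 13, 11, 9, 5, 4, 2
The 3 values of 21 occupy positions 3–5 → average rank 4.
Batch Y values → pooled ranks: 21→4, 13→6, 21→4, 28→1, 9→8, 5→9, 2→11
Rank sum = 4 + 6 + 4 + 1 + 8 + 9 + 11 = 43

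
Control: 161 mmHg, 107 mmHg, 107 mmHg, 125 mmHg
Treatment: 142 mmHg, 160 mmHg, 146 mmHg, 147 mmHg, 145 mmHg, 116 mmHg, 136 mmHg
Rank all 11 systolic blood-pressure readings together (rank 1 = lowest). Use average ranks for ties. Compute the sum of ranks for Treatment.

Sorted (ascending): 107, 107, 116, 125, 136, 142, 145, 146, 147, 160, 161
The 2 values of 107 occupy positions 1–2 → average rank (1+2)/2 = 1.5.
Treatment values → pooled ranks: 142→6, 160→10, 146→8, 147→9, 145→7, 116→3, 136→5
Rank sum = 6 + 10 + 8 + 9 + 7 + 3 + 5 = 48

48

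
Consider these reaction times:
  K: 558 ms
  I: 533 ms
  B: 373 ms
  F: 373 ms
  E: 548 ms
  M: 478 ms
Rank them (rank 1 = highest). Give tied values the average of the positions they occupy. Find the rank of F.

Sorted (descending): 558, 548, 533, 478, 373, 373
The 2 values of 373 occupy positions 5–6 → average rank (5+6)/2 = 5.5.
F has value 373 ms → rank 5.5.

5.5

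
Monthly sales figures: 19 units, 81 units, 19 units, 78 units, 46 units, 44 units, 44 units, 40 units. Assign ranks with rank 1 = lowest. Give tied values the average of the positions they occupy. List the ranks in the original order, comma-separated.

Sorted (ascending): 19, 19, 40, 44, 44, 46, 78, 81
The 2 values of 19 occupy positions 1–2 → average rank (1+2)/2 = 1.5.
The 2 values of 44 occupy positions 4–5 → average rank (4+5)/2 = 4.5.

1.5, 8, 1.5, 7, 6, 4.5, 4.5, 3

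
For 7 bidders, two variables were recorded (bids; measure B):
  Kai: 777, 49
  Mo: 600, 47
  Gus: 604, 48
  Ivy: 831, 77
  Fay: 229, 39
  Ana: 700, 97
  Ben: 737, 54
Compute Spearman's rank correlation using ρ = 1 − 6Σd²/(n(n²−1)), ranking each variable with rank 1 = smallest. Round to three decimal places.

0.750

Ranks of variable 1: 6, 2, 3, 7, 1, 4, 5
Ranks of variable 2: 4, 2, 3, 6, 1, 7, 5
d = r₁ − r₂: 2, 0, 0, 1, 0, -3, 0
d²: 4, 0, 0, 1, 0, 9, 0; Σd² = 14
ρ = 1 − 6·14/(7·48) = 1 − 84/336 = 0.750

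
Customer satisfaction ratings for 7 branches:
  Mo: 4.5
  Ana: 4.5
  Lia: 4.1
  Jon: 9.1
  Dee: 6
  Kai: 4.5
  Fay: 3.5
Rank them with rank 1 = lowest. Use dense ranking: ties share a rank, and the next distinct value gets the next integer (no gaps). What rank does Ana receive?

3

Sorted (ascending): 3.5, 4.1, 4.5, 4.5, 4.5, 6, 9.1
The 3 values of 4.5 share dense rank 3.
Remaining distinct values take the next consecutive integers.
Ana has value 4.5 → rank 3.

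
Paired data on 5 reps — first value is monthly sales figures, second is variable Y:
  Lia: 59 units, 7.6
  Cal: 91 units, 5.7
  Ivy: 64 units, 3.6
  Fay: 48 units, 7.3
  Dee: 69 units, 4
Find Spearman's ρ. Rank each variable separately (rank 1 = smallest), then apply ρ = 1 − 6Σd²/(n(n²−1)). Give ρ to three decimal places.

Ranks of variable 1: 2, 5, 3, 1, 4
Ranks of variable 2: 5, 3, 1, 4, 2
d = r₁ − r₂: -3, 2, 2, -3, 2
d²: 9, 4, 4, 9, 4; Σd² = 30
ρ = 1 − 6·30/(5·24) = 1 − 180/120 = -0.500

-0.500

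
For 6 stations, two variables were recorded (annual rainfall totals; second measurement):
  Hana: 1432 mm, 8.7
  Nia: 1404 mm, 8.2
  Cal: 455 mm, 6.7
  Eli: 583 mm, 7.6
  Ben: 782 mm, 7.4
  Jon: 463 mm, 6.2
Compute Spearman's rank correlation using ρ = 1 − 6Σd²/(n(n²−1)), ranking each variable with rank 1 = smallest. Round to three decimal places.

0.886

Ranks of variable 1: 6, 5, 1, 3, 4, 2
Ranks of variable 2: 6, 5, 2, 4, 3, 1
d = r₁ − r₂: 0, 0, -1, -1, 1, 1
d²: 0, 0, 1, 1, 1, 1; Σd² = 4
ρ = 1 − 6·4/(6·35) = 1 − 24/210 = 0.886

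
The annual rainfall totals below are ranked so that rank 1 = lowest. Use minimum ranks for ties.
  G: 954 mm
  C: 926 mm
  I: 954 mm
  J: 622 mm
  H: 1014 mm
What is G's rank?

3

Sorted (ascending): 622, 926, 954, 954, 1014
The 2 values of 954 occupy positions 3–4 → each gets rank 3.
G has value 954 mm → rank 3.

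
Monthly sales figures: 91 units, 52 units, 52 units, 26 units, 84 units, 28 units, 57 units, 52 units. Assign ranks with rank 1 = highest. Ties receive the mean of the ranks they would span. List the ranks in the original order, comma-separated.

Sorted (descending): 91, 84, 57, 52, 52, 52, 28, 26
The 3 values of 52 occupy positions 4–6 → average rank 5.

1, 5, 5, 8, 2, 7, 3, 5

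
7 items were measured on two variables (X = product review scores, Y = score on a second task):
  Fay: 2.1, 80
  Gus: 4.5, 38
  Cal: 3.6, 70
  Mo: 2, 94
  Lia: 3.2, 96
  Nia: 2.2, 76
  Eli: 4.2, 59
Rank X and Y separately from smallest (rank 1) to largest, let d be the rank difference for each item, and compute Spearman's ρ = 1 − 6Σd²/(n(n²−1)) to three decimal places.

Ranks of variable 1: 2, 7, 5, 1, 4, 3, 6
Ranks of variable 2: 5, 1, 3, 6, 7, 4, 2
d = r₁ − r₂: -3, 6, 2, -5, -3, -1, 4
d²: 9, 36, 4, 25, 9, 1, 16; Σd² = 100
ρ = 1 − 6·100/(7·48) = 1 − 600/336 = -0.786

-0.786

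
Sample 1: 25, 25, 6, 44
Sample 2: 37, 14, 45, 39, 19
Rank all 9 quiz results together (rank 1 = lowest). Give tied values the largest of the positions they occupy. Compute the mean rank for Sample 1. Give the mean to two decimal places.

Sorted (ascending): 6, 14, 19, 25, 25, 37, 39, 44, 45
The 2 values of 25 occupy positions 4–5 → each gets rank 5.
Sample 1 values → pooled ranks: 25→5, 25→5, 6→1, 44→8
Mean rank = (5 + 5 + 1 + 8) / 4 = 4.75

4.75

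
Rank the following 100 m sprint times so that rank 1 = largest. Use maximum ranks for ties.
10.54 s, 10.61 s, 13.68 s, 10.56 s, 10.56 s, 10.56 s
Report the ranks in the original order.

6, 2, 1, 5, 5, 5

Sorted (descending): 13.68, 10.61, 10.56, 10.56, 10.56, 10.54
The 3 values of 10.56 occupy positions 3–5 → each gets rank 5.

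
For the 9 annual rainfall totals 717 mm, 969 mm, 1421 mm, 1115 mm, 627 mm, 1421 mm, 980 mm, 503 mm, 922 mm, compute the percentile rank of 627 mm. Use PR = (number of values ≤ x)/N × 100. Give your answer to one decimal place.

N = 9.
Strictly below 627: 1. Equal to 627: 1.
PR = 2/9 × 100 = 22.2

22.2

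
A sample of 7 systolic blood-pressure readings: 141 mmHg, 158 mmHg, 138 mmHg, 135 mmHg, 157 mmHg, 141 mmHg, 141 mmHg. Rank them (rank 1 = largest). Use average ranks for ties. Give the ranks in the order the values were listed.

Sorted (descending): 158, 157, 141, 141, 141, 138, 135
The 3 values of 141 occupy positions 3–5 → average rank 4.

4, 1, 6, 7, 2, 4, 4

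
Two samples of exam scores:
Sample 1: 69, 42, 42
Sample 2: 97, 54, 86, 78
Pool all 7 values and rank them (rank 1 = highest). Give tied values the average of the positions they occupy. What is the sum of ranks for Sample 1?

17

Sorted (descending): 97, 86, 78, 69, 54, 42, 42
The 2 values of 42 occupy positions 6–7 → average rank (6+7)/2 = 6.5.
Sample 1 values → pooled ranks: 69→4, 42→6.5, 42→6.5
Rank sum = 4 + 6.5 + 6.5 = 17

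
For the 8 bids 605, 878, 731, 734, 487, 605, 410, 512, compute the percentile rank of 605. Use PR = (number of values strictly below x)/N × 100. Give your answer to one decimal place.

37.5

N = 8.
Strictly below 605: 3. Equal to 605: 2.
PR = 3/8 × 100 = 37.5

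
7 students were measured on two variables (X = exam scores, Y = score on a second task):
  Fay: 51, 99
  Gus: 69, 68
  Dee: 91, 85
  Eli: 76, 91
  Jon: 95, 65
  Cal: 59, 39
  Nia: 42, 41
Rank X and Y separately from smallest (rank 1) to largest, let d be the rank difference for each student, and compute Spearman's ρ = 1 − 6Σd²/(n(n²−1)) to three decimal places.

Ranks of variable 1: 2, 4, 6, 5, 7, 3, 1
Ranks of variable 2: 7, 4, 5, 6, 3, 1, 2
d = r₁ − r₂: -5, 0, 1, -1, 4, 2, -1
d²: 25, 0, 1, 1, 16, 4, 1; Σd² = 48
ρ = 1 − 6·48/(7·48) = 1 − 288/336 = 0.143

0.143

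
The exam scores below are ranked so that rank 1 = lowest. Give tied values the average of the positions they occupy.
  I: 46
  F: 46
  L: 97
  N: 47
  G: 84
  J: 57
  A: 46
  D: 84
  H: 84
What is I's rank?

2

Sorted (ascending): 46, 46, 46, 47, 57, 84, 84, 84, 97
The 3 values of 46 occupy positions 1–3 → average rank 2.
The 3 values of 84 occupy positions 6–8 → average rank 7.
I has value 46 → rank 2.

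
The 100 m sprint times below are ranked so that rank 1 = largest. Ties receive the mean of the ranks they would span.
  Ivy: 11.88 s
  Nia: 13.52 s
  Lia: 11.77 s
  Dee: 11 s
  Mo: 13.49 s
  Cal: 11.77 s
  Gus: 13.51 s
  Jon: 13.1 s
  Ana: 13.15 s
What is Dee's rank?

Sorted (descending): 13.52, 13.51, 13.49, 13.15, 13.1, 11.88, 11.77, 11.77, 11
The 2 values of 11.77 occupy positions 7–8 → average rank (7+8)/2 = 7.5.
Dee has value 11 s → rank 9.

9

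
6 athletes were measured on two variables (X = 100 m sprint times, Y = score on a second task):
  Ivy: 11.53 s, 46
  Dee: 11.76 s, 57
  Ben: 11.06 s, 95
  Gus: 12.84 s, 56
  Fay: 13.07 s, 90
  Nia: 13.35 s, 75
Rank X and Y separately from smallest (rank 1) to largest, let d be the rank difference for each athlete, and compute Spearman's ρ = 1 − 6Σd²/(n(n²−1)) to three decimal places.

0.029

Ranks of variable 1: 2, 3, 1, 4, 5, 6
Ranks of variable 2: 1, 3, 6, 2, 5, 4
d = r₁ − r₂: 1, 0, -5, 2, 0, 2
d²: 1, 0, 25, 4, 0, 4; Σd² = 34
ρ = 1 − 6·34/(6·35) = 1 − 204/210 = 0.029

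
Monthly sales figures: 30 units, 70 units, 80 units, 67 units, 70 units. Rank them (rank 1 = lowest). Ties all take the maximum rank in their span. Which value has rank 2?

Sorted (ascending): 30, 67, 70, 70, 80
The 2 values of 70 occupy positions 3–4 → each gets rank 4.
Rank 2 → value 67.

67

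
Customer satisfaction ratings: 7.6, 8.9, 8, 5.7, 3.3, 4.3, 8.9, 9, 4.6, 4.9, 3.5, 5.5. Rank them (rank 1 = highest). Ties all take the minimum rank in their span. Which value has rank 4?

Sorted (descending): 9, 8.9, 8.9, 8, 7.6, 5.7, 5.5, 4.9, 4.6, 4.3, 3.5, 3.3
The 2 values of 8.9 occupy positions 2–3 → each gets rank 2.
Rank 4 → value 8.

8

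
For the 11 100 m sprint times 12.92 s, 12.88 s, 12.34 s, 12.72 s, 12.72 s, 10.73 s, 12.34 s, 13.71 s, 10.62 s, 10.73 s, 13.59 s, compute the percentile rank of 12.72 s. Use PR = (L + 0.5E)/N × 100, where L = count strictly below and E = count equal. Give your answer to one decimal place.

N = 11.
Strictly below 12.72: 5. Equal to 12.72: 2.
PR = (5 + 0.5·2)/11 × 100 = 54.5

54.5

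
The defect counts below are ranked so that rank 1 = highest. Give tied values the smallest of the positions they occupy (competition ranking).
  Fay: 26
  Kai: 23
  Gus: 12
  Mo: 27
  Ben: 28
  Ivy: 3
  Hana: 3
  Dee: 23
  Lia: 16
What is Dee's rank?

4

Sorted (descending): 28, 27, 26, 23, 23, 16, 12, 3, 3
The 2 values of 23 occupy positions 4–5 → each gets rank 4.
The 2 values of 3 occupy positions 8–9 → each gets rank 8.
Dee has value 23 → rank 4.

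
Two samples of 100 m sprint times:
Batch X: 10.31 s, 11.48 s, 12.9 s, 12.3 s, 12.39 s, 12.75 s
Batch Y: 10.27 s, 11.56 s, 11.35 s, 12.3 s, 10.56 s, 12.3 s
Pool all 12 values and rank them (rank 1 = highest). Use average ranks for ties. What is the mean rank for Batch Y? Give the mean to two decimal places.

8.00

Sorted (descending): 12.9, 12.75, 12.39, 12.3, 12.3, 12.3, 11.56, 11.48, 11.35, 10.56, 10.31, 10.27
The 3 values of 12.3 occupy positions 4–6 → average rank 5.
Batch Y values → pooled ranks: 10.27→12, 11.56→7, 11.35→9, 12.3→5, 10.56→10, 12.3→5
Mean rank = (12 + 7 + 9 + 5 + 10 + 5) / 6 = 8.00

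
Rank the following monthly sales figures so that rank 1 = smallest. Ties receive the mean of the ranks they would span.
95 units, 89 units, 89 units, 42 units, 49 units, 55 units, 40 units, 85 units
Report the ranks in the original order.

8, 6.5, 6.5, 2, 3, 4, 1, 5

Sorted (ascending): 40, 42, 49, 55, 85, 89, 89, 95
The 2 values of 89 occupy positions 6–7 → average rank (6+7)/2 = 6.5.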